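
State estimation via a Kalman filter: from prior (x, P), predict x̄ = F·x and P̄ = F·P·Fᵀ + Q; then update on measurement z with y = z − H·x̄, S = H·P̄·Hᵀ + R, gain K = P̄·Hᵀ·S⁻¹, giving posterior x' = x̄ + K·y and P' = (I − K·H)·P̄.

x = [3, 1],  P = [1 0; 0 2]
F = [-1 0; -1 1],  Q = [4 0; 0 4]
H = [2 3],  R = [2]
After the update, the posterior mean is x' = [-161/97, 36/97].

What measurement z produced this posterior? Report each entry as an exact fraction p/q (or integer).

x̄ = F·x = [-3, -2]
P̄ = F·P·Fᵀ + Q = [5 1; 1 7]
S = H·P̄·Hᵀ + R = [97]
K = P̄·Hᵀ·S⁻¹ = [13/97; 23/97]
x' − x̄ = [130/97, 230/97] = K·y
y = (KᵀK)⁻¹·Kᵀ·(x' − x̄) = [10]
z = y + H·x̄ = [10] + [-12] = [-2]

z = [-2]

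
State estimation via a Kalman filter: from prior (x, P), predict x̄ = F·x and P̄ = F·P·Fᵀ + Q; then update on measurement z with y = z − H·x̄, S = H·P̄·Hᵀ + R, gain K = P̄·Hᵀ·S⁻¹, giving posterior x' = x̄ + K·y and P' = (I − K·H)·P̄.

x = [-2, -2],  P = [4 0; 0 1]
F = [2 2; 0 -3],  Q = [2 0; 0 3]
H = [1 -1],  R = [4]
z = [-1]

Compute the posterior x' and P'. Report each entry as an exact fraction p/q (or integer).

x̄ = F·x = [-8, 6]
P̄ = F·P·Fᵀ + Q = [22 -6; -6 12]
y = z − H·x̄ = [13]
S = H·P̄·Hᵀ + R = [50]
K = P̄·Hᵀ·S⁻¹ = [14/25; -9/25]
x' = x̄ + K·y = [-18/25, 33/25]
P' = (I − K·H)·P̄ = [158/25 102/25; 102/25 138/25]

x' = [-18/25, 33/25]
P' = [158/25 102/25; 102/25 138/25]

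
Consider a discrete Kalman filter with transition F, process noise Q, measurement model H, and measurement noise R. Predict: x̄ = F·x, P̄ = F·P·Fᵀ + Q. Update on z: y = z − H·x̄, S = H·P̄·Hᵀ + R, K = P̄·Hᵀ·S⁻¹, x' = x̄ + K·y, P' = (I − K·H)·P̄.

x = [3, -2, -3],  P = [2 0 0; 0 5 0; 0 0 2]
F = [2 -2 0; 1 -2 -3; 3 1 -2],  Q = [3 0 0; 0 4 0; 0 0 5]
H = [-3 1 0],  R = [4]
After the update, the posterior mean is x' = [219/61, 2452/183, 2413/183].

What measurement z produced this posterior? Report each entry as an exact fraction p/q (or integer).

x̄ = F·x = [10, 16, 13]
P̄ = F·P·Fᵀ + Q = [31 24 2; 24 44 8; 2 8 36]
S = H·P̄·Hᵀ + R = [183]
K = P̄·Hᵀ·S⁻¹ = [-23/61; -28/183; 2/183]
x' − x̄ = [-391/61, -476/183, 34/183] = K·y
y = (KᵀK)⁻¹·Kᵀ·(x' − x̄) = [17]
z = y + H·x̄ = [17] + [-14] = [3]

z = [3]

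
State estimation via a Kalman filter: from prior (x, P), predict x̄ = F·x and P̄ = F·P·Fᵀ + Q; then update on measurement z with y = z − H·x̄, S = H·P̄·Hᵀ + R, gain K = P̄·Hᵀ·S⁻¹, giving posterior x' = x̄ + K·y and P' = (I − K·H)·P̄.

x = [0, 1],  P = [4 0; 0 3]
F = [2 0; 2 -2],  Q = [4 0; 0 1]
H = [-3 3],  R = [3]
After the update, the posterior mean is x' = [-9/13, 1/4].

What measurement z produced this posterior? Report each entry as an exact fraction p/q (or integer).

z = [3]

x̄ = F·x = [0, -2]
P̄ = F·P·Fᵀ + Q = [20 16; 16 29]
S = H·P̄·Hᵀ + R = [156]
K = P̄·Hᵀ·S⁻¹ = [-1/13; 1/4]
x' − x̄ = [-9/13, 9/4] = K·y
y = (KᵀK)⁻¹·Kᵀ·(x' − x̄) = [9]
z = y + H·x̄ = [9] + [-6] = [3]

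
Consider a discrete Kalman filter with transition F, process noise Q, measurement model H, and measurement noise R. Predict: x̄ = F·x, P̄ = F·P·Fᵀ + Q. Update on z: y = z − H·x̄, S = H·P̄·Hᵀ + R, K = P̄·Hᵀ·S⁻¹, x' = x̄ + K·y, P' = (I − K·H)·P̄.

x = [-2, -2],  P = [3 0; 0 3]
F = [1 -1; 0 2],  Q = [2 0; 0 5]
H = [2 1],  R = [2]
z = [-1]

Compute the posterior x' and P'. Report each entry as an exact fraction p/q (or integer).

x' = [10/9, -31/9]
P' = [116/27 -212/27; -212/27 434/27]

x̄ = F·x = [0, -4]
P̄ = F·P·Fᵀ + Q = [8 -6; -6 17]
y = z − H·x̄ = [3]
S = H·P̄·Hᵀ + R = [27]
K = P̄·Hᵀ·S⁻¹ = [10/27; 5/27]
x' = x̄ + K·y = [10/9, -31/9]
P' = (I − K·H)·P̄ = [116/27 -212/27; -212/27 434/27]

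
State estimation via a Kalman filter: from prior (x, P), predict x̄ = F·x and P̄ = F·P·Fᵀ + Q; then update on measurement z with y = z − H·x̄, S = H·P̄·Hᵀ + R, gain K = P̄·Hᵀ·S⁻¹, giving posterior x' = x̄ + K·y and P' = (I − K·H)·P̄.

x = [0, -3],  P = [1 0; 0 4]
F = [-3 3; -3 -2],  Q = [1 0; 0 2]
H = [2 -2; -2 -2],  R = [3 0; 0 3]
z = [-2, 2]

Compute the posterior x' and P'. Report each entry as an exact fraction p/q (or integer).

x̄ = F·x = [-9, 6]
P̄ = F·P·Fᵀ + Q = [46 -15; -15 27]
y = z − H·x̄ = [28, -4]
S = H·P̄·Hᵀ + R = [415 -76; -76 175]
K = P̄·Hᵀ·S⁻¹ = [5546/22283 -5486/22283; -5508/22283 -5448/22283]
x' = x̄ + K·y = [-23315/22283, 1266/22283]
P' = (I − K·H)·P̄ = [8274/22283 -45/22283; -45/22283 8217/22283]

x' = [-23315/22283, 1266/22283]
P' = [8274/22283 -45/22283; -45/22283 8217/22283]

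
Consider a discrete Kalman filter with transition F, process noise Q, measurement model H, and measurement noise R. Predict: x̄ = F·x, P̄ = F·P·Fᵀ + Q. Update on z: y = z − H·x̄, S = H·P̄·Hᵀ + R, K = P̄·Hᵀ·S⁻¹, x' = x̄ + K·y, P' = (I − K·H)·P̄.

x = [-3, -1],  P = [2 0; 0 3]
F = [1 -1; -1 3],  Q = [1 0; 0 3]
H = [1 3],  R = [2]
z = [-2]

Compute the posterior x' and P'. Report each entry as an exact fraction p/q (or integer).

x' = [-2, 0]
P' = [651/230 -47/46; -47/46 27/46]

x̄ = F·x = [-2, 0]
P̄ = F·P·Fᵀ + Q = [6 -11; -11 32]
y = z − H·x̄ = [0]
S = H·P̄·Hᵀ + R = [230]
K = P̄·Hᵀ·S⁻¹ = [-27/230; 17/46]
x' = x̄ + K·y = [-2, 0]
P' = (I − K·H)·P̄ = [651/230 -47/46; -47/46 27/46]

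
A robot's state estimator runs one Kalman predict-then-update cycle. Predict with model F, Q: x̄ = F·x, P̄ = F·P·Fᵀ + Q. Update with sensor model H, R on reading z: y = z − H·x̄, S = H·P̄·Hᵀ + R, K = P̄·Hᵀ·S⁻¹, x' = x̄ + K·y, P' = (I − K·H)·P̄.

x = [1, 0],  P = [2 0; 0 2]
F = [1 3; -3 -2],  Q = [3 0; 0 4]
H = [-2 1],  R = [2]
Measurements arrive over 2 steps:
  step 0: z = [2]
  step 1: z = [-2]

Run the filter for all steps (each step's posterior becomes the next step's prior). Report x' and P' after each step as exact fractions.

step 0: x̄ = F·x = [1, -3]
step 0: P̄ = F·P·Fᵀ + Q = [23 -18; -18 30]
step 0: y = z − H·x̄ = [7]
step 0: S = H·P̄·Hᵀ + R = [196]
step 0: K = P̄·Hᵀ·S⁻¹ = [-16/49; 33/98]
step 0: x' = x̄ + K·y = [-9/7, -9/14]
step 0: P' = (I − K·H)·P̄ = [103/49 174/49; 174/49 381/49]
step 1: x̄ = F·x = [-45/14, 36/7]
step 1: P̄ = F·P·Fᵀ + Q = [4723/49 -4509/49; -4509/49 4735/49]
step 1: y = z − H·x̄ = [-95/7]
step 1: S = H·P̄·Hᵀ + R = [41761/49]
step 1: K = P̄·Hᵀ·S⁻¹ = [-13955/41761; 13753/41761]
step 1: x' = x̄ + K·y = [110315/83522, 28123/41761]
step 1: P' = (I − K·H)·P̄ = [50922/41761 73934/41761; 73934/41761 175374/41761]

step 0: x' = [-9/7, -9/14], P' = [103/49 174/49; 174/49 381/49]
step 1: x' = [110315/83522, 28123/41761], P' = [50922/41761 73934/41761; 73934/41761 175374/41761]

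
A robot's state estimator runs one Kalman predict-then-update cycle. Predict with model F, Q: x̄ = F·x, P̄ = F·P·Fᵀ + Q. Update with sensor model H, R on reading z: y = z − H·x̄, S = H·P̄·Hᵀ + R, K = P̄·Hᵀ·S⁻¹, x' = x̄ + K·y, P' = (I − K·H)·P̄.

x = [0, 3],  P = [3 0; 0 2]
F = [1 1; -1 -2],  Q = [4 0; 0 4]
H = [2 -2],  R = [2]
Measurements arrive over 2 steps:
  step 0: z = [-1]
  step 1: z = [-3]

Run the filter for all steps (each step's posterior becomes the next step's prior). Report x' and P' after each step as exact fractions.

step 0: x' = [-73/77, -4/7], P' = [181/77 15/7; 15/7 17/7]
step 1: x' = [-6643/10083, 8644/10083], P' = [21938/10083 19882/10083; 19882/10083 22829/10083]

step 0: x̄ = F·x = [3, -6]
step 0: P̄ = F·P·Fᵀ + Q = [9 -7; -7 15]
step 0: y = z − H·x̄ = [-19]
step 0: S = H·P̄·Hᵀ + R = [154]
step 0: K = P̄·Hᵀ·S⁻¹ = [16/77; -2/7]
step 0: x' = x̄ + K·y = [-73/77, -4/7]
step 0: P' = (I − K·H)·P̄ = [181/77 15/7; 15/7 17/7]
step 1: x̄ = F·x = [-117/77, 23/11]
step 1: P̄ = F·P·Fᵀ + Q = [1006/77 -150/11; -150/11 271/11]
step 1: y = z − H·x̄ = [325/77]
step 1: S = H·P̄·Hᵀ + R = [20166/77]
step 1: K = P̄·Hᵀ·S⁻¹ = [2056/10083; -2947/10083]
step 1: x' = x̄ + K·y = [-6643/10083, 8644/10083]
step 1: P' = (I − K·H)·P̄ = [21938/10083 19882/10083; 19882/10083 22829/10083]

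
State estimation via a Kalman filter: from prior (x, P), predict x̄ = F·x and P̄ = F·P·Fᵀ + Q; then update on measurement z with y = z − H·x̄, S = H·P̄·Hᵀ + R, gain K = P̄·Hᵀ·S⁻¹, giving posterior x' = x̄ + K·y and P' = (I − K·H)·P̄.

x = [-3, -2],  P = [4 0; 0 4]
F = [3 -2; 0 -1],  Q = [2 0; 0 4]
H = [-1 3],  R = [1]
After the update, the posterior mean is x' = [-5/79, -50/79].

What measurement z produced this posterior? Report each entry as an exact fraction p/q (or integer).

z = [-2]

x̄ = F·x = [-5, 2]
P̄ = F·P·Fᵀ + Q = [54 8; 8 8]
S = H·P̄·Hᵀ + R = [79]
K = P̄·Hᵀ·S⁻¹ = [-30/79; 16/79]
x' − x̄ = [390/79, -208/79] = K·y
y = (KᵀK)⁻¹·Kᵀ·(x' − x̄) = [-13]
z = y + H·x̄ = [-13] + [11] = [-2]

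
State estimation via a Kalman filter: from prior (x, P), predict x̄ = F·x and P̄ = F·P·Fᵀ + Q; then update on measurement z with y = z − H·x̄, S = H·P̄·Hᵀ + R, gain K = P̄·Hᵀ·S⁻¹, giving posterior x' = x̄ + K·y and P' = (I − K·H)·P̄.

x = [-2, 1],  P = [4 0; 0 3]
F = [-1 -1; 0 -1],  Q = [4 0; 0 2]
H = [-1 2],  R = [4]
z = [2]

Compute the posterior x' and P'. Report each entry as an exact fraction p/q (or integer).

x' = [-2/23, 12/23]
P' = [228/23 104/23; 104/23 66/23]

x̄ = F·x = [1, -1]
P̄ = F·P·Fᵀ + Q = [11 3; 3 5]
y = z − H·x̄ = [5]
S = H·P̄·Hᵀ + R = [23]
K = P̄·Hᵀ·S⁻¹ = [-5/23; 7/23]
x' = x̄ + K·y = [-2/23, 12/23]
P' = (I − K·H)·P̄ = [228/23 104/23; 104/23 66/23]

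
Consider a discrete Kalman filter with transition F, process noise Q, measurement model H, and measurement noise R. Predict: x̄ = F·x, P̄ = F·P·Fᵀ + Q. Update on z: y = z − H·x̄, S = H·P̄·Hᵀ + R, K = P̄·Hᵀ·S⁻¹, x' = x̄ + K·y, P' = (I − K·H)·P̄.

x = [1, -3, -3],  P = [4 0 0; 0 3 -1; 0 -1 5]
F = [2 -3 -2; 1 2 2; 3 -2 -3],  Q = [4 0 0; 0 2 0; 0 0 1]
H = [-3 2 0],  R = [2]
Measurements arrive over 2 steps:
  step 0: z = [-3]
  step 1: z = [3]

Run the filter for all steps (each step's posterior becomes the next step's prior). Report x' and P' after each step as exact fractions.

step 0: x̄ = F·x = [17, -11, 18]
step 0: P̄ = F·P·Fᵀ + Q = [55 -20 59; -20 30 -20; 59 -20 82]
step 0: y = z − H·x̄ = [70]
step 0: S = H·P̄·Hᵀ + R = [857]
step 0: K = P̄·Hᵀ·S⁻¹ = [-205/857; 120/857; -217/857]
step 0: x' = x̄ + K·y = [219/857, -1027/857, 236/857]
step 0: P' = (I − K·H)·P̄ = [5110/857 7460/857 6078/857; 7460/857 11310/857 8900/857; 6078/857 8900/857 23185/857]
step 1: x̄ = F·x = [3047/857, -1363/857, 2003/857]
step 1: P̄ = F·P·Fᵀ + Q = [187054/857 -219764/857 183414/857; -219764/857 270156/857 -209946/857; 183414/857 -209946/857 208628/857]
step 1: y = z − H·x̄ = [14438/857]
step 1: S = H·P̄·Hᵀ + R = [5402992/857]
step 1: K = P̄·Hᵀ·S⁻¹ = [-500345/2701496; 42843/192964; -485067/2701496]
step 1: x' = x̄ + K·y = [587793/1350748, 207443/96482, -928997/1350748]
step 1: P' = (I − K·H)·P̄ = [2704431/1350748 271891/96482 5887101/1350748; 271891/96482 214629/48241 613437/96482; 5887101/1350748 613437/96482 54275215/1350748]

step 0: x' = [219/857, -1027/857, 236/857], P' = [5110/857 7460/857 6078/857; 7460/857 11310/857 8900/857; 6078/857 8900/857 23185/857]
step 1: x' = [587793/1350748, 207443/96482, -928997/1350748], P' = [2704431/1350748 271891/96482 5887101/1350748; 271891/96482 214629/48241 613437/96482; 5887101/1350748 613437/96482 54275215/1350748]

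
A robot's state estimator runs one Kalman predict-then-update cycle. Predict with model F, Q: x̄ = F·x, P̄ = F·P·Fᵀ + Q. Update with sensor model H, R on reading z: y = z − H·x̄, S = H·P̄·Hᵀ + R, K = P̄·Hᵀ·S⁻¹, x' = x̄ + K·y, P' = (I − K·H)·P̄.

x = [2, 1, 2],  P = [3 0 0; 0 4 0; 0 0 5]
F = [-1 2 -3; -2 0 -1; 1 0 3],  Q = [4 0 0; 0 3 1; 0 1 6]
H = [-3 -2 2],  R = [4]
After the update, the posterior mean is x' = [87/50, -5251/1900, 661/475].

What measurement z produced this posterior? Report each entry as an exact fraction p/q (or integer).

x̄ = F·x = [-6, -6, 8]
P̄ = F·P·Fᵀ + Q = [68 21 -48; 21 20 -20; -48 -20 54]
S = H·P̄·Hᵀ + R = [1900]
K = P̄·Hᵀ·S⁻¹ = [-9/50; -143/1900; 73/475]
x' − x̄ = [387/50, 6149/1900, -3139/475] = K·y
y = (KᵀK)⁻¹·Kᵀ·(x' − x̄) = [-43]
z = y + H·x̄ = [-43] + [46] = [3]

z = [3]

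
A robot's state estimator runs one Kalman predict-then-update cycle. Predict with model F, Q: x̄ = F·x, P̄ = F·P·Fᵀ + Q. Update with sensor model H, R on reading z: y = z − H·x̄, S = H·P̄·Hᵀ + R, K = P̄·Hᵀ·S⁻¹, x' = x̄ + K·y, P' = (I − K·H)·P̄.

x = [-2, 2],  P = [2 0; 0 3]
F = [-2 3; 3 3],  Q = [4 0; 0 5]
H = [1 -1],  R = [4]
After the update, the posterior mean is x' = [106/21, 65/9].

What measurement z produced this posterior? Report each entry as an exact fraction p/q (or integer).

z = [-3]

x̄ = F·x = [10, 0]
P̄ = F·P·Fᵀ + Q = [39 15; 15 50]
S = H·P̄·Hᵀ + R = [63]
K = P̄·Hᵀ·S⁻¹ = [8/21; -5/9]
x' − x̄ = [-104/21, 65/9] = K·y
y = (KᵀK)⁻¹·Kᵀ·(x' − x̄) = [-13]
z = y + H·x̄ = [-13] + [10] = [-3]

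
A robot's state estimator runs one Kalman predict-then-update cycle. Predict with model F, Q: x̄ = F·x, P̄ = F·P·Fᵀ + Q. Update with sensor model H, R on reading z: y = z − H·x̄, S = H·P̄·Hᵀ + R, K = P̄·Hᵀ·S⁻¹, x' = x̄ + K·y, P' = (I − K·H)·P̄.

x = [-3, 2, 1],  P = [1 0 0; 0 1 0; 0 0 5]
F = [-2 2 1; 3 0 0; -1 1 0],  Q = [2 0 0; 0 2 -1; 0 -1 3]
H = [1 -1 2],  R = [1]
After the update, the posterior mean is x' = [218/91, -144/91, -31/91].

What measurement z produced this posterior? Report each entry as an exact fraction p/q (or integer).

z = [3]

x̄ = F·x = [11, -9, 5]
P̄ = F·P·Fᵀ + Q = [15 -6 4; -6 11 -4; 4 -4 5]
S = H·P̄·Hᵀ + R = [91]
K = P̄·Hᵀ·S⁻¹ = [29/91; -25/91; 18/91]
x' − x̄ = [-783/91, 675/91, -486/91] = K·y
y = (KᵀK)⁻¹·Kᵀ·(x' − x̄) = [-27]
z = y + H·x̄ = [-27] + [30] = [3]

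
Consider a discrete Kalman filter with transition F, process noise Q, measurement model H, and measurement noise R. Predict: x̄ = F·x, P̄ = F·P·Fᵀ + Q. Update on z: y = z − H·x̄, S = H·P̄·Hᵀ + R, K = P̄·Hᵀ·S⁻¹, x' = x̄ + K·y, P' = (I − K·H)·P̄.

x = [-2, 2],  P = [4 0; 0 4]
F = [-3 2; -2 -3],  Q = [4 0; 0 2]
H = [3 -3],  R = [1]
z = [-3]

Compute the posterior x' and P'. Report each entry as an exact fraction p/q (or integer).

x' = [3358/991, 4336/991]
P' = [27272/991 27216/991; 27216/991 27270/991]

x̄ = F·x = [10, -2]
P̄ = F·P·Fᵀ + Q = [56 0; 0 54]
y = z − H·x̄ = [-39]
S = H·P̄·Hᵀ + R = [991]
K = P̄·Hᵀ·S⁻¹ = [168/991; -162/991]
x' = x̄ + K·y = [3358/991, 4336/991]
P' = (I − K·H)·P̄ = [27272/991 27216/991; 27216/991 27270/991]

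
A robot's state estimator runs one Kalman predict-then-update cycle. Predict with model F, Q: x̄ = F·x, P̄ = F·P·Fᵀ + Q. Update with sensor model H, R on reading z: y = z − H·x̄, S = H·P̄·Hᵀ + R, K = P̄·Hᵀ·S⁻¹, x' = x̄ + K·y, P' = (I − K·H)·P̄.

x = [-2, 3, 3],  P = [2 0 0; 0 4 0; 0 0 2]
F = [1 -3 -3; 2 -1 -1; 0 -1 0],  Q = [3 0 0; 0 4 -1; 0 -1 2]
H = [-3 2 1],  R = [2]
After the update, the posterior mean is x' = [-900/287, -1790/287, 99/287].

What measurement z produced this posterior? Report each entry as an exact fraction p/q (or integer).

x̄ = F·x = [-20, -10, -3]
P̄ = F·P·Fᵀ + Q = [59 22 12; 22 18 3; 12 3 6]
S = H·P̄·Hᵀ + R = [287]
K = P̄·Hᵀ·S⁻¹ = [-121/287; -27/287; -24/287]
x' − x̄ = [4840/287, 1080/287, 960/287] = K·y
y = (KᵀK)⁻¹·Kᵀ·(x' − x̄) = [-40]
z = y + H·x̄ = [-40] + [37] = [-3]

z = [-3]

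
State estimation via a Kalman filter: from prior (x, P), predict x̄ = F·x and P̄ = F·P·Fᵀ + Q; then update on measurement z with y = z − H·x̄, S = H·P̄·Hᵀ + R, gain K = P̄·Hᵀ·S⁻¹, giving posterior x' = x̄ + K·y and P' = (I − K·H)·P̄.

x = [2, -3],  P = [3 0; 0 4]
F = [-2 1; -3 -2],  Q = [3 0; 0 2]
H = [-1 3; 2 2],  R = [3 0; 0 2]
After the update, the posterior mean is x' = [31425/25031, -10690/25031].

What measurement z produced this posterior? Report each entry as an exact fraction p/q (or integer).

z = [-3, 2]

x̄ = F·x = [-7, 0]
P̄ = F·P·Fᵀ + Q = [19 10; 10 45]
S = H·P̄·Hᵀ + R = [367 272; 272 338]
K = P̄·Hᵀ·S⁻¹ = [-6029/25031 9147/25031; 6165/25031 3185/25031]
x' − x̄ = [206642/25031, -10690/25031] = K·y
y = (KᵀK)⁻¹·Kᵀ·(x' − x̄) = [-10, 16]
z = y + H·x̄ = [-10, 16] + [7, -14] = [-3, 2]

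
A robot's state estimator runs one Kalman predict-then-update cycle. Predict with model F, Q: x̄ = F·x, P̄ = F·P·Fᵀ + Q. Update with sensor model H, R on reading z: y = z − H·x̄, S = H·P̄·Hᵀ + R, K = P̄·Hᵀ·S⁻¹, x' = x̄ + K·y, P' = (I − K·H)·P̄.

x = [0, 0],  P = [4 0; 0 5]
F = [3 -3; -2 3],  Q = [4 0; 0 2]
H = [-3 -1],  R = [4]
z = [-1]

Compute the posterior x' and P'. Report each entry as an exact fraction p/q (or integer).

x̄ = F·x = [0, 0]
P̄ = F·P·Fᵀ + Q = [85 -69; -69 63]
y = z − H·x̄ = [-1]
S = H·P̄·Hᵀ + R = [418]
K = P̄·Hᵀ·S⁻¹ = [-93/209; 72/209]
x' = x̄ + K·y = [93/209, -72/209]
P' = (I − K·H)·P̄ = [467/209 -1029/209; -1029/209 2799/209]

x' = [93/209, -72/209]
P' = [467/209 -1029/209; -1029/209 2799/209]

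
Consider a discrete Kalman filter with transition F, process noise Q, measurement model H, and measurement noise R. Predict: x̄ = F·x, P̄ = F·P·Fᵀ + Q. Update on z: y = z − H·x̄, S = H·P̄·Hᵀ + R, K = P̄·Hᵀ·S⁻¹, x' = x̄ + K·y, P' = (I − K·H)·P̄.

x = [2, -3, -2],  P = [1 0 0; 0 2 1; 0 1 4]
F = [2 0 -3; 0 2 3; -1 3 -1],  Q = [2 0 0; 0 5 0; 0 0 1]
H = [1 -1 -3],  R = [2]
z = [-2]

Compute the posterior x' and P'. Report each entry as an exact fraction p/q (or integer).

x' = [-29/43, 560/129, -47/43]
P' = [1077/43 -690/43 583/43; -690/43 8231/387 -1577/129; 583/43 -1577/129 374/43]

x̄ = F·x = [10, -12, -9]
P̄ = F·P·Fᵀ + Q = [42 -42 1; -42 61 7; 1 7 18]
y = z − H·x̄ = [-51]
S = H·P̄·Hᵀ + R = [387]
K = P̄·Hᵀ·S⁻¹ = [9/43; -124/387; -20/129]
x' = x̄ + K·y = [-29/43, 560/129, -47/43]
P' = (I − K·H)·P̄ = [1077/43 -690/43 583/43; -690/43 8231/387 -1577/129; 583/43 -1577/129 374/43]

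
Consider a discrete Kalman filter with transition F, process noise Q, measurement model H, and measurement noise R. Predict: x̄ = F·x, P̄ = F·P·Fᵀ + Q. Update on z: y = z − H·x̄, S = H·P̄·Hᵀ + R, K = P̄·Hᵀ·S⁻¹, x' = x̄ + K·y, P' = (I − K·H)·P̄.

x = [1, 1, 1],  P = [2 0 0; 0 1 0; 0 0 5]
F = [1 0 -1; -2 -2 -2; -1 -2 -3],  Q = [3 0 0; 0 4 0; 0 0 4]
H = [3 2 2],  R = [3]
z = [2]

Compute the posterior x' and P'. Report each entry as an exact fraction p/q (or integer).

x' = [1768/989, -1618/989, -84/989]
P' = [5266/989 -5354/989 -2443/989; -5354/989 8048/989 232/989; -2443/989 232/989 3770/989]

x̄ = F·x = [0, -6, -6]
P̄ = F·P·Fᵀ + Q = [10 6 13; 6 36 38; 13 38 55]
y = z − H·x̄ = [26]
S = H·P̄·Hᵀ + R = [989]
K = P̄·Hᵀ·S⁻¹ = [68/989; 166/989; 225/989]
x' = x̄ + K·y = [1768/989, -1618/989, -84/989]
P' = (I − K·H)·P̄ = [5266/989 -5354/989 -2443/989; -5354/989 8048/989 232/989; -2443/989 232/989 3770/989]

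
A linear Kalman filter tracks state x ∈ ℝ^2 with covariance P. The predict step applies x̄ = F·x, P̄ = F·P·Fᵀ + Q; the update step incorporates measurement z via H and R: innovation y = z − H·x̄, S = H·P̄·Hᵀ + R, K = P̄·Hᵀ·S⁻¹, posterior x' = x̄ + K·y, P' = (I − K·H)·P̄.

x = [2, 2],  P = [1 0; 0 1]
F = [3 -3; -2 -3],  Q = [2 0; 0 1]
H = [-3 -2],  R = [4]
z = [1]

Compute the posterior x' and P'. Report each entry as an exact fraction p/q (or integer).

x̄ = F·x = [0, -10]
P̄ = F·P·Fᵀ + Q = [20 3; 3 14]
y = z − H·x̄ = [-19]
S = H·P̄·Hᵀ + R = [276]
K = P̄·Hᵀ·S⁻¹ = [-11/46; -37/276]
x' = x̄ + K·y = [209/46, -2057/276]
P' = (I − K·H)·P̄ = [97/23 -269/46; -269/46 2495/276]

x' = [209/46, -2057/276]
P' = [97/23 -269/46; -269/46 2495/276]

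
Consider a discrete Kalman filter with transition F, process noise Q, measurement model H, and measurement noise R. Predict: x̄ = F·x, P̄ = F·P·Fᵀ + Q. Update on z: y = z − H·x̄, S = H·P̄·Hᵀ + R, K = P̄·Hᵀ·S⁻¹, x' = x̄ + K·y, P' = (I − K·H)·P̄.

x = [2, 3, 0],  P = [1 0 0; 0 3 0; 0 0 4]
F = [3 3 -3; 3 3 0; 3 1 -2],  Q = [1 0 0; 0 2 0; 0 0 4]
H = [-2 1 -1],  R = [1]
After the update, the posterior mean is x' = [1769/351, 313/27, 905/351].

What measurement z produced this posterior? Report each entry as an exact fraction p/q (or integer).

z = [-1]

x̄ = F·x = [15, 15, 9]
P̄ = F·P·Fᵀ + Q = [73 36 42; 36 38 18; 42 18 32]
S = H·P̄·Hᵀ + R = [351]
K = P̄·Hᵀ·S⁻¹ = [-152/351; -4/27; -98/351]
x' − x̄ = [-3496/351, -92/27, -2254/351] = K·y
y = (KᵀK)⁻¹·Kᵀ·(x' − x̄) = [23]
z = y + H·x̄ = [23] + [-24] = [-1]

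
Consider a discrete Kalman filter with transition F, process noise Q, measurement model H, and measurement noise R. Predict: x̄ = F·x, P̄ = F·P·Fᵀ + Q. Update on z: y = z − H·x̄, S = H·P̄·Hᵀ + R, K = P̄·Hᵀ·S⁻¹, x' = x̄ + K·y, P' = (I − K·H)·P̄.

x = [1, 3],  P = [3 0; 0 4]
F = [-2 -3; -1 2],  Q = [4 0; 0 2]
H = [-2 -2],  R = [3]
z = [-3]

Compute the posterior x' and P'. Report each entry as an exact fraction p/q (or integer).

x' = [-641/151, 845/151]
P' = [3228/151 -3126/151; -3126/151 3135/151]

x̄ = F·x = [-11, 5]
P̄ = F·P·Fᵀ + Q = [52 -18; -18 21]
y = z − H·x̄ = [-15]
S = H·P̄·Hᵀ + R = [151]
K = P̄·Hᵀ·S⁻¹ = [-68/151; -6/151]
x' = x̄ + K·y = [-641/151, 845/151]
P' = (I − K·H)·P̄ = [3228/151 -3126/151; -3126/151 3135/151]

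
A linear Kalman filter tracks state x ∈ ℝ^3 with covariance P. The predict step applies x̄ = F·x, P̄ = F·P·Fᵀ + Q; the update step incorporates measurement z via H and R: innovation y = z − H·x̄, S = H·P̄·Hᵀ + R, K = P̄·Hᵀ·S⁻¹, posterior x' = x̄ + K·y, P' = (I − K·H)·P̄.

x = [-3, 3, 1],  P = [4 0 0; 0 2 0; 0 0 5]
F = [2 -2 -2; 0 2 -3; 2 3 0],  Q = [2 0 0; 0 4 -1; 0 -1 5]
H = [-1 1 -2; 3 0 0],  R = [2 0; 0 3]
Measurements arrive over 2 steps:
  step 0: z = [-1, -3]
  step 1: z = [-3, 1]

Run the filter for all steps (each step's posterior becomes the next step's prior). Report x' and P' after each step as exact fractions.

step 0: x̄ = F·x = [-14, 3, 3]
step 0: P̄ = F·P·Fᵀ + Q = [46 22 4; 22 57 11; 4 11 39]
step 0: y = z − H·x̄ = [-12, 39]
step 0: S = H·P̄·Hᵀ + R = [189 -96; -96 417]
step 0: K = P̄·Hᵀ·S⁻¹ = [-32/23199 7670/23199; 3919/23199 4574/23199; -9485/23199 -1516/23199]
step 0: x' = x̄ + K·y = [-8424/7733, 66985/7733, 41431/7733]
step 0: P' = (I − K·H)·P̄ = [7670/23199 4574/23199 -1516/23199; 4574/23199 969512/23199 478550/23199; -1516/23199 478550/23199 249518/23199]
step 1: x̄ = F·x = [-233680/7733, 9677/7733, 16737/703]
step 1: P̄ = F·P·Fᵀ + Q = [8757134/23199 -1396448/23199 -785680/2109; -1396448/23199 473906/23199 137665/2109; -785680/2109 137665/2109 811561/2109]
step 1: y = z − H·x̄ = [101658/7733, 708773/7733]
step 1: S = H·P̄·Hᵀ + R = [2383946/7733 7131378/7733; 7131378/7733 26294601/7733]
step 1: K = P̄·Hᵀ·S⁻¹ = [1188563/254932469 253740496/764797407; -4171226/254932469 -37222852/764797407; -251527391/509864938 -149047363/764797407]
step 1: x' = x̄ + K·y = [192555970/764797407, -2619128857/764797407, -412627399/764797407]
step 1: P' = (I − K·H)·P̄ = [253740496/764797407 -37222852/764797407 -149047363/764797407; -37222852/764797407 8276583274/764797407 4169416741/764797407; -149047363/764797407 4169416741/764797407 5073046277/1529594814]

step 0: x' = [-8424/7733, 66985/7733, 41431/7733], P' = [7670/23199 4574/23199 -1516/23199; 4574/23199 969512/23199 478550/23199; -1516/23199 478550/23199 249518/23199]
step 1: x' = [192555970/764797407, -2619128857/764797407, -412627399/764797407], P' = [253740496/764797407 -37222852/764797407 -149047363/764797407; -37222852/764797407 8276583274/764797407 4169416741/764797407; -149047363/764797407 4169416741/764797407 5073046277/1529594814]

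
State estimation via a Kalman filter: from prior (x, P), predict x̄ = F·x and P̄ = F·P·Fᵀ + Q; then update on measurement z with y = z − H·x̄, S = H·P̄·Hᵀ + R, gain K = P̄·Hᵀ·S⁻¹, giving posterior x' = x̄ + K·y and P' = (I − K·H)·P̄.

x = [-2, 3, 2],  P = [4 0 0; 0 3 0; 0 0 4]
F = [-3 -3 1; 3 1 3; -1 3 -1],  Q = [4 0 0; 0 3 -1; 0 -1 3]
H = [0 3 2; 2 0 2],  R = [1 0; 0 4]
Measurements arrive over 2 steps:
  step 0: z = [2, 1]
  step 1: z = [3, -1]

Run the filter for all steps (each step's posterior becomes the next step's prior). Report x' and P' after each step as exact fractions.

step 0: x' = [-31011/14342, -17597/14342, 41261/14342], P' = [954617/35855 621984/35855 -935074/35855; 621984/35855 424703/35855 -632453/35855; -935074/35855 -632453/35855 950723/35855]
step 1: x' = [733273968/1003339129, 3537094585/2006678258, -2227408957/2006678258], P' = [15370901999/1003339129 9428423536/1003339129 -14267757852/1003339129; 9428423536/1003339129 6289632537/1003339129 -9345623747/1003339129; -14267757852/1003339129 -9345623747/1003339129 14132142637/1003339129]

step 0: x̄ = F·x = [-1, 3, 9]
step 0: P̄ = F·P·Fᵀ + Q = [71 -33 -19; -33 78 -16; -19 -16 38]
step 0: y = z − H·x̄ = [-25, -15]
step 0: S = H·P̄·Hᵀ + R = [663 -218; -218 288]
step 0: K = P̄·Hᵀ·S⁻¹ = [-4196/35855 19543/71710; 9203/35855 -10469/71710; 4087/35855 15649/71710]
step 0: x' = x̄ + K·y = [-31011/14342, -17597/14342, 41261/14342]
step 0: P' = (I − K·H)·P̄ = [954617/35855 621984/35855 -935074/35855; 621984/35855 424703/35855 -632453/35855; -935074/35855 -632453/35855 950723/35855]
step 1: x̄ = F·x = [2635/202, 13153/14342, -63041/14342]
step 1: P̄ = F·P·Fᵀ + Q = [480407/505 -53623/505 -159239/505; -53623/505 786182/35855 1048926/35855; -159239/505 1048926/35855 4027898/35855]
step 1: y = z − H·x̄ = [129649/14342, -131215/7171]
step 1: S = H·P̄·Hᵀ + R = [35810197/35855 -45662126/35855; -45662126/35855 62242848/35855]
step 1: K = P̄·Hᵀ·S⁻¹ = [-250245096/1003339129 1103144147/2006678258; 177650117/1003339129 82799789/2006678258; 227414033/1003339129 -135615215/2006678258]
step 1: x' = x̄ + K·y = [733273968/1003339129, 3537094585/2006678258, -2227408957/2006678258]
step 1: P' = (I − K·H)·P̄ = [15370901999/1003339129 9428423536/1003339129 -14267757852/1003339129; 9428423536/1003339129 6289632537/1003339129 -9345623747/1003339129; -14267757852/1003339129 -9345623747/1003339129 14132142637/1003339129]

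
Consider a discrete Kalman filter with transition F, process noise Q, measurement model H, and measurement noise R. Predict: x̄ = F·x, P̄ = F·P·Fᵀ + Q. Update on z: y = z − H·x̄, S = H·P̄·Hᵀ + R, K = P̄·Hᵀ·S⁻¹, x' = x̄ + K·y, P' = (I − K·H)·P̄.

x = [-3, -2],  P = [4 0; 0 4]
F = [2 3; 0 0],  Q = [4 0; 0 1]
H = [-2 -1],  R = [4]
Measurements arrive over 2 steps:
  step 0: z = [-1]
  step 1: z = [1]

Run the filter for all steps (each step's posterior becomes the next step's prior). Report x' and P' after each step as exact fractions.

step 0: x' = [52/229, 25/229], P' = [280/229 -112/229; -112/229 228/229]
step 1: x' = [-4593/12121, -587/12121], P' = [13720/12121 -5488/12121; -5488/12121 11892/12121]

step 0: x̄ = F·x = [-12, 0]
step 0: P̄ = F·P·Fᵀ + Q = [56 0; 0 1]
step 0: y = z − H·x̄ = [-25]
step 0: S = H·P̄·Hᵀ + R = [229]
step 0: K = P̄·Hᵀ·S⁻¹ = [-112/229; -1/229]
step 0: x' = x̄ + K·y = [52/229, 25/229]
step 0: P' = (I − K·H)·P̄ = [280/229 -112/229; -112/229 228/229]
step 1: x̄ = F·x = [179/229, 0]
step 1: P̄ = F·P·Fᵀ + Q = [2744/229 0; 0 1]
step 1: y = z − H·x̄ = [587/229]
step 1: S = H·P̄·Hᵀ + R = [12121/229]
step 1: K = P̄·Hᵀ·S⁻¹ = [-5488/12121; -229/12121]
step 1: x' = x̄ + K·y = [-4593/12121, -587/12121]
step 1: P' = (I − K·H)·P̄ = [13720/12121 -5488/12121; -5488/12121 11892/12121]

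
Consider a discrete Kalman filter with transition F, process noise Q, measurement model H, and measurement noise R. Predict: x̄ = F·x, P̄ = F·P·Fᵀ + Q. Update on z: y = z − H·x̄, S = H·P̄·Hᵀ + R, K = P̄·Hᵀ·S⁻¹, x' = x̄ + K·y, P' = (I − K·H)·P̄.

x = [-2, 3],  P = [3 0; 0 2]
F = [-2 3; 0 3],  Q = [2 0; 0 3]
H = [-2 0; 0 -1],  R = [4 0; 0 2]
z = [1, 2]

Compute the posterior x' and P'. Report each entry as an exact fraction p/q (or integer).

x̄ = F·x = [13, 9]
P̄ = F·P·Fᵀ + Q = [32 18; 18 21]
y = z − H·x̄ = [27, 11]
S = H·P̄·Hᵀ + R = [132 36; 36 23]
K = P̄·Hᵀ·S⁻¹ = [-206/435 -6/145; -6/145 -123/145]
x' = x̄ + K·y = [-7/29, -42/29]
P' = (I − K·H)·P̄ = [412/435 12/145; 12/145 246/145]

x' = [-7/29, -42/29]
P' = [412/435 12/145; 12/145 246/145]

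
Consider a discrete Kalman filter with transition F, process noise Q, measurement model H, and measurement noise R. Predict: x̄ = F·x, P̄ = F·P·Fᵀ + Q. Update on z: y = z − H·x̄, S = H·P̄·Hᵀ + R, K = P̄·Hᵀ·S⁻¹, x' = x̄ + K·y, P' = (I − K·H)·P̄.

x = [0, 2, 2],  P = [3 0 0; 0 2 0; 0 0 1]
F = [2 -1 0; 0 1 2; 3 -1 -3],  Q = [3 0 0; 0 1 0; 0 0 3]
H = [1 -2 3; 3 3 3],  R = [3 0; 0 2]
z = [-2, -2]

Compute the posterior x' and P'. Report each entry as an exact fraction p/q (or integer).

x̄ = F·x = [-2, 6, -8]
P̄ = F·P·Fᵀ + Q = [17 -2 20; -2 7 -8; 20 -8 41]
y = z − H·x̄ = [36, 10]
S = H·P̄·Hᵀ + R = [641 600; 600 767]
K = P̄·Hᵀ·S⁻¹ = [-873/131647 18705/131647; -25280/131647 18231/131647; 26553/131647 6519/131647]
x' = x̄ + K·y = [-107672/131647, 62112/131647, -32078/131647]
P' = (I − K·H)·P̄ = [344687/131647 -129869/131647 -202348/131647; -129869/131647 74408/131647 67615/131647; -202348/131647 67615/131647 139079/131647]

x' = [-107672/131647, 62112/131647, -32078/131647]
P' = [344687/131647 -129869/131647 -202348/131647; -129869/131647 74408/131647 67615/131647; -202348/131647 67615/131647 139079/131647]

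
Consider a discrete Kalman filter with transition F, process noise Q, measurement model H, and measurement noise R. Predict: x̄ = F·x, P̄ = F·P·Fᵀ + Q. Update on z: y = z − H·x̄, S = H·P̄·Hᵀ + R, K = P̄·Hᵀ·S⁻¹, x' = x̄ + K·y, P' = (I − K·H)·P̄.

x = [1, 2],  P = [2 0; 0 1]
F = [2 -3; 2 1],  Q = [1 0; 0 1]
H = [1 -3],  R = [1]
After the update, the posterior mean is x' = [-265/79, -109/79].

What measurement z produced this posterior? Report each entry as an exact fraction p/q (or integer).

z = [1]

x̄ = F·x = [-4, 4]
P̄ = F·P·Fᵀ + Q = [18 5; 5 10]
S = H·P̄·Hᵀ + R = [79]
K = P̄·Hᵀ·S⁻¹ = [3/79; -25/79]
x' − x̄ = [51/79, -425/79] = K·y
y = (KᵀK)⁻¹·Kᵀ·(x' − x̄) = [17]
z = y + H·x̄ = [17] + [-16] = [1]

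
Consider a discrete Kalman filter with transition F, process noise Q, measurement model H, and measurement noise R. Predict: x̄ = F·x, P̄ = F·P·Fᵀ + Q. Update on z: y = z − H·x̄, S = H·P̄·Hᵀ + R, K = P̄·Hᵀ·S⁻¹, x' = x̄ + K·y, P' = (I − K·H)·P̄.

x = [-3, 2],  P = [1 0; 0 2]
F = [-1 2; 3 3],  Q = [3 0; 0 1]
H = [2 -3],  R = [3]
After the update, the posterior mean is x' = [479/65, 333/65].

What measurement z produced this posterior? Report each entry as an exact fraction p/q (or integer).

x̄ = F·x = [7, -3]
P̄ = F·P·Fᵀ + Q = [12 9; 9 28]
S = H·P̄·Hᵀ + R = [195]
K = P̄·Hᵀ·S⁻¹ = [-1/65; -22/65]
x' − x̄ = [24/65, 528/65] = K·y
y = (KᵀK)⁻¹·Kᵀ·(x' − x̄) = [-24]
z = y + H·x̄ = [-24] + [23] = [-1]

z = [-1]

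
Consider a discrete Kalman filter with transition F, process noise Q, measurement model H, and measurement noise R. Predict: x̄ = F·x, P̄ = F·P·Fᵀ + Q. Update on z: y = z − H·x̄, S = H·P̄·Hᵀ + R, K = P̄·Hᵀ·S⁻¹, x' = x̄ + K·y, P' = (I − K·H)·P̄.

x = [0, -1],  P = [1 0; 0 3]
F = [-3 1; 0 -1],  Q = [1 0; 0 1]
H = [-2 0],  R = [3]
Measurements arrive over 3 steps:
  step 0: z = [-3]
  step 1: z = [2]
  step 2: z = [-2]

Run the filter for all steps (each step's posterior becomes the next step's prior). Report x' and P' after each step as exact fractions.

step 0: x' = [15/11, 5/11], P' = [39/55 -9/55; -9/55 184/55]
step 1: x' = [-3176/2741, -3471/2741], P' = [1932/2741 -633/2741; -633/2741 8673/2741]
step 2: x' = [148571/138623, 226701/138623], P' = [97800/138623 -31716/138623; -31716/138623 414146/138623]

step 0: x̄ = F·x = [-1, 1]
step 0: P̄ = F·P·Fᵀ + Q = [13 -3; -3 4]
step 0: y = z − H·x̄ = [-5]
step 0: S = H·P̄·Hᵀ + R = [55]
step 0: K = P̄·Hᵀ·S⁻¹ = [-26/55; 6/55]
step 0: x' = x̄ + K·y = [15/11, 5/11]
step 0: P' = (I − K·H)·P̄ = [39/55 -9/55; -9/55 184/55]
step 1: x̄ = F·x = [-40/11, -5/11]
step 1: P̄ = F·P·Fᵀ + Q = [644/55 -211/55; -211/55 239/55]
step 1: y = z − H·x̄ = [-58/11]
step 1: S = H·P̄·Hᵀ + R = [2741/55]
step 1: K = P̄·Hᵀ·S⁻¹ = [-1288/2741; 422/2741]
step 1: x' = x̄ + K·y = [-3176/2741, -3471/2741]
step 1: P' = (I − K·H)·P̄ = [1932/2741 -633/2741; -633/2741 8673/2741]
step 2: x̄ = F·x = [6057/2741, 3471/2741]
step 2: P̄ = F·P·Fᵀ + Q = [32600/2741 -10572/2741; -10572/2741 11414/2741]
step 2: y = z − H·x̄ = [6632/2741]
step 2: S = H·P̄·Hᵀ + R = [138623/2741]
step 2: K = P̄·Hᵀ·S⁻¹ = [-65200/138623; 21144/138623]
step 2: x' = x̄ + K·y = [148571/138623, 226701/138623]
step 2: P' = (I − K·H)·P̄ = [97800/138623 -31716/138623; -31716/138623 414146/138623]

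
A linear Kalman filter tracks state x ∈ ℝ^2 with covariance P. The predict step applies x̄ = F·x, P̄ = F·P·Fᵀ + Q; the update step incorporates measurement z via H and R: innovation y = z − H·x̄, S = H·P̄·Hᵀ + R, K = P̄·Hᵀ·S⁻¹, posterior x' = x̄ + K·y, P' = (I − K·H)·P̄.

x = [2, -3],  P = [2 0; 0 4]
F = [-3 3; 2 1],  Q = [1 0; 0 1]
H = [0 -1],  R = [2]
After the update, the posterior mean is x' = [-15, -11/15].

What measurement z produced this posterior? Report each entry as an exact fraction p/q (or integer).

z = [1]

x̄ = F·x = [-15, 1]
P̄ = F·P·Fᵀ + Q = [55 0; 0 13]
S = H·P̄·Hᵀ + R = [15]
K = P̄·Hᵀ·S⁻¹ = [0; -13/15]
x' − x̄ = [0, -26/15] = K·y
y = (KᵀK)⁻¹·Kᵀ·(x' − x̄) = [2]
z = y + H·x̄ = [2] + [-1] = [1]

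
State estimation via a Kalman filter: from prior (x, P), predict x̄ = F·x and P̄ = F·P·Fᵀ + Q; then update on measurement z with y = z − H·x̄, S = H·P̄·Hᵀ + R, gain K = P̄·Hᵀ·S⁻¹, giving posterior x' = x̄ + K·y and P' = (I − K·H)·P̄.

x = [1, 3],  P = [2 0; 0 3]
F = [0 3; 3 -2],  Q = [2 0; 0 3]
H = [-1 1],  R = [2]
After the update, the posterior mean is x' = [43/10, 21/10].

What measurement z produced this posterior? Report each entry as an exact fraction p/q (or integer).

x̄ = F·x = [9, -3]
P̄ = F·P·Fᵀ + Q = [29 -18; -18 33]
S = H·P̄·Hᵀ + R = [100]
K = P̄·Hᵀ·S⁻¹ = [-47/100; 51/100]
x' − x̄ = [-47/10, 51/10] = K·y
y = (KᵀK)⁻¹·Kᵀ·(x' − x̄) = [10]
z = y + H·x̄ = [10] + [-12] = [-2]

z = [-2]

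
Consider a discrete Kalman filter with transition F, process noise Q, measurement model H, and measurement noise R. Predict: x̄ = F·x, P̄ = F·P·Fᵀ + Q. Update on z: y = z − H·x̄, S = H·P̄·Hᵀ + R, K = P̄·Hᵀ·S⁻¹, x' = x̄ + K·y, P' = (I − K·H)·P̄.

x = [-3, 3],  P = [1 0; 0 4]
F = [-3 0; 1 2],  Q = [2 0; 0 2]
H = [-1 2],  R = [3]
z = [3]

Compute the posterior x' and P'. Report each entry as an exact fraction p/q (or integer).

x̄ = F·x = [9, 3]
P̄ = F·P·Fᵀ + Q = [11 -3; -3 19]
y = z − H·x̄ = [6]
S = H·P̄·Hᵀ + R = [102]
K = P̄·Hᵀ·S⁻¹ = [-1/6; 41/102]
x' = x̄ + K·y = [8, 92/17]
P' = (I − K·H)·P̄ = [49/6 23/6; 23/6 257/102]

x' = [8, 92/17]
P' = [49/6 23/6; 23/6 257/102]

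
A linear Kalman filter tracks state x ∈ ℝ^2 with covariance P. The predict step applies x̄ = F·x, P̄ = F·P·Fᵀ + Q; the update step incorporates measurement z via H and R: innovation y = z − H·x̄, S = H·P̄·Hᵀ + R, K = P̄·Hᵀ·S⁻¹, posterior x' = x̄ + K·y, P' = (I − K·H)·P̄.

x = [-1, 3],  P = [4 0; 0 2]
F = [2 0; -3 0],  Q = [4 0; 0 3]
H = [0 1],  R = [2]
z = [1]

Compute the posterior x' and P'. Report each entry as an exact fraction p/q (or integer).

x' = [-34/41, 45/41]
P' = [244/41 -48/41; -48/41 78/41]

x̄ = F·x = [-2, 3]
P̄ = F·P·Fᵀ + Q = [20 -24; -24 39]
y = z − H·x̄ = [-2]
S = H·P̄·Hᵀ + R = [41]
K = P̄·Hᵀ·S⁻¹ = [-24/41; 39/41]
x' = x̄ + K·y = [-34/41, 45/41]
P' = (I − K·H)·P̄ = [244/41 -48/41; -48/41 78/41]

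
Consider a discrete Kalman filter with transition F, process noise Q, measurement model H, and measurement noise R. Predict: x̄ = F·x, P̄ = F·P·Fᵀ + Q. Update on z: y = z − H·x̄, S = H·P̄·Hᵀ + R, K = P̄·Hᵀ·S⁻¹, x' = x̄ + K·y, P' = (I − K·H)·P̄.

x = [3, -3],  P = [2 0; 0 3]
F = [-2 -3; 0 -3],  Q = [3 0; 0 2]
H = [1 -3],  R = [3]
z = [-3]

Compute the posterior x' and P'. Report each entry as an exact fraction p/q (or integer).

x̄ = F·x = [3, 9]
P̄ = F·P·Fᵀ + Q = [38 27; 27 29]
y = z − H·x̄ = [21]
S = H·P̄·Hᵀ + R = [140]
K = P̄·Hᵀ·S⁻¹ = [-43/140; -3/7]
x' = x̄ + K·y = [-69/20, 0]
P' = (I − K·H)·P̄ = [3471/140 60/7; 60/7 23/7]

x' = [-69/20, 0]
P' = [3471/140 60/7; 60/7 23/7]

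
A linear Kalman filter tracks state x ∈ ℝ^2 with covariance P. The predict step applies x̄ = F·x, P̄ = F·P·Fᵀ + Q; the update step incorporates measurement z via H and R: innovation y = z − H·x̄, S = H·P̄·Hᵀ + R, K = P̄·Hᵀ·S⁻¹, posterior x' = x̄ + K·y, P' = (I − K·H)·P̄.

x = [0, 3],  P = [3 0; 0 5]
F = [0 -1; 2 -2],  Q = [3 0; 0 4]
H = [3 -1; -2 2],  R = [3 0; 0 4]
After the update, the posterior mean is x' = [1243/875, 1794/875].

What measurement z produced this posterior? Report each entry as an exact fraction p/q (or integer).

z = [3, 2]

x̄ = F·x = [-3, -6]
P̄ = F·P·Fᵀ + Q = [8 10; 10 36]
S = H·P̄·Hᵀ + R = [51 -40; -40 100]
K = P̄·Hᵀ·S⁻¹ = [78/175 191/875; 74/175 603/875]
x' − x̄ = [3868/875, 7044/875] = K·y
y = (KᵀK)⁻¹·Kᵀ·(x' − x̄) = [6, 8]
z = y + H·x̄ = [6, 8] + [-3, -6] = [3, 2]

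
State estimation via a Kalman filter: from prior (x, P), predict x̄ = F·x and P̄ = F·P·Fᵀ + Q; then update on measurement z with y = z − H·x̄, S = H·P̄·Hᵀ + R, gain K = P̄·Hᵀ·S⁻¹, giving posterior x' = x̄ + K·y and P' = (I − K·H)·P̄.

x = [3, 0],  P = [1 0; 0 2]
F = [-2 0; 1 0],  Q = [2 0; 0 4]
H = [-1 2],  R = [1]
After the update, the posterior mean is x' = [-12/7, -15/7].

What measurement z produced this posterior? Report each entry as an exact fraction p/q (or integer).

x̄ = F·x = [-6, 3]
P̄ = F·P·Fᵀ + Q = [6 -2; -2 5]
S = H·P̄·Hᵀ + R = [35]
K = P̄·Hᵀ·S⁻¹ = [-2/7; 12/35]
x' − x̄ = [30/7, -36/7] = K·y
y = (KᵀK)⁻¹·Kᵀ·(x' − x̄) = [-15]
z = y + H·x̄ = [-15] + [12] = [-3]

z = [-3]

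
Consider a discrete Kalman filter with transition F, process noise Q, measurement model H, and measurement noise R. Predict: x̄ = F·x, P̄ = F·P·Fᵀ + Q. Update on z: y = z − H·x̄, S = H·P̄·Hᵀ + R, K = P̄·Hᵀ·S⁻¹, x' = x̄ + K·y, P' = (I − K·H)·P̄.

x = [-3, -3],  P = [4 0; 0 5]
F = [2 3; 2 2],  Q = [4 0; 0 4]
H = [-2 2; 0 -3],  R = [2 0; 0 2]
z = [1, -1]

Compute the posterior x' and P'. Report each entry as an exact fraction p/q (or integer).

x' = [-7/27, 406/1521]
P' = [19/27 2/9; 2/9 112/507]

x̄ = F·x = [-15, -12]
P̄ = F·P·Fᵀ + Q = [65 46; 46 40]
y = z − H·x̄ = [-5, -37]
S = H·P̄·Hᵀ + R = [54 36; 36 362]
K = P̄·Hᵀ·S⁻¹ = [-13/27 -1/3; -2/1521 -56/169]
x' = x̄ + K·y = [-7/27, 406/1521]
P' = (I − K·H)·P̄ = [19/27 2/9; 2/9 112/507]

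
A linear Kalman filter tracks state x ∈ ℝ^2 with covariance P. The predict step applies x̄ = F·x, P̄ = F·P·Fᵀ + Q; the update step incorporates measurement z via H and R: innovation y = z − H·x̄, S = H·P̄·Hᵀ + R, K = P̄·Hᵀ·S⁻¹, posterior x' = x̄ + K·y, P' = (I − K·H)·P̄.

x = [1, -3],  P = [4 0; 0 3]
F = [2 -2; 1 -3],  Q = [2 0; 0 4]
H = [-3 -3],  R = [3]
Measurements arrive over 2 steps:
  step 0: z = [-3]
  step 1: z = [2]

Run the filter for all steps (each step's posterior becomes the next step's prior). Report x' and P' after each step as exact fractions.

step 0: x' = [-5/44, 409/352], P' = [36/11 -137/44; -137/44 1157/352]
step 1: x' = [34708/223207, -185443/223207], P' = [370002/223207 -333280/223207; -333280/223207 370843/223207]

step 0: x̄ = F·x = [8, 10]
step 0: P̄ = F·P·Fᵀ + Q = [30 26; 26 35]
step 0: y = z − H·x̄ = [51]
step 0: S = H·P̄·Hᵀ + R = [1056]
step 0: K = P̄·Hᵀ·S⁻¹ = [-7/44; -61/352]
step 0: x' = x̄ + K·y = [-5/44, 409/352]
step 0: P' = (I − K·H)·P̄ = [36/11 -137/44; -137/44 1157/352]
step 1: x̄ = F·x = [-449/176, -1267/352]
step 1: P̄ = F·P·Fᵀ + Q = [4677/88 9007/176; 9007/176 19549/352]
step 1: y = z − H·x̄ = [-5791/352]
step 1: S = H·P̄·Hᵀ + R = [669621/352]
step 1: K = P̄·Hᵀ·S⁻¹ = [-36722/223207; -37563/223207]
step 1: x' = x̄ + K·y = [34708/223207, -185443/223207]
step 1: P' = (I − K·H)·P̄ = [370002/223207 -333280/223207; -333280/223207 370843/223207]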